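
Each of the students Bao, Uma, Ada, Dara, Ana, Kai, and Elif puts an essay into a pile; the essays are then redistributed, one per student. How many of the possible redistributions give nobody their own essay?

1854

Let Aᵢ be the assignments in which student i gets their own essay. We want the size of the complement of A₁∪…∪A_7.
By inclusion–exclusion this is Σ_{j=0}^{7} (−1)^j C(7,j)·(7−j)!.
Computing: 5040 − 5040 + 2520 − 840 + 210 − 42 + 7 − 1 = 1854.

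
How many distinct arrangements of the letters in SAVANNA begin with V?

60

Fix V in the first position and arrange the remaining 6 letters.
Those 6 letters have A appearing 3 times and N appearing twice, giving (6)!/(3!·2!) = 60.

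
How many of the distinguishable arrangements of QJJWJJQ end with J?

60

With the last slot taken by J, it remains to arrange the other 6 letters (QJWJJQ).
Those 6 letters have J appearing 3 times and Q appearing twice, giving (6)!/(3!·2!) = 60.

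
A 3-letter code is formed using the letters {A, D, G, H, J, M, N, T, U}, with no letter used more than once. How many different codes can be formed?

504

This is a permutation of 3 out of 9: P(9,3) = 9!/6!.
That product is 9 × 8 × 7 = 504.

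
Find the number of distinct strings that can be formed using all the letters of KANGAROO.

The 8 letters of KANGAROO have repeats: A appearing twice and O appearing twice.
Dividing 8! = 40320 by 2!·2! = 4 for the repeated letters gives 10080.

10080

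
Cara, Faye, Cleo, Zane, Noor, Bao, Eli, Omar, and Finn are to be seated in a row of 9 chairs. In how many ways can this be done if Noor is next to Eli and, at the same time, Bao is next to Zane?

20160

Treat {Noor,Eli} as one block (2 orders) and {Bao,Zane} as another (2 orders).
That leaves 7 units to arrange: 2 × 2 × 7! = 4 × 5040 = 20160.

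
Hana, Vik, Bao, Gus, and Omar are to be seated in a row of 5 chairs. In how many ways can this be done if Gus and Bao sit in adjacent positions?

Place the 3 others and the Gus-Bao pair as 4 objects in a line; the pair has 2 internal arrangements.
That gives 2 × 4! = 2 × 24 = 48.

48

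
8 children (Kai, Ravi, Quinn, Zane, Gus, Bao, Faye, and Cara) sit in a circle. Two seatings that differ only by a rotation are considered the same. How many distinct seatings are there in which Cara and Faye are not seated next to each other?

Without the restriction there are (7)! = 5040 seatings.
Those with Cara next to Faye: fuse the pair into one unit and seat 7 units around a circle — 2·(6)! = 1440.
Subtracting, 5040 − 1440 = 3600.

3600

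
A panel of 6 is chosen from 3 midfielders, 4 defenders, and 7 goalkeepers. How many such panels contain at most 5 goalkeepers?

2996

Split by how many goalkeepers are chosen (0 through 5).
Sum: C(7,0)·C(7,6) + C(7,1)·C(7,5) + C(7,2)·C(7,4) + C(7,3)·C(7,3) + C(7,4)·C(7,2) + C(7,5)·C(7,1) = 7 + 147 + 735 + 1225 + 735 + 147 = 2996.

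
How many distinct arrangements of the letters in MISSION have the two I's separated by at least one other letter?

900

Total arrangements of MISSION: 7!/(2!·2!) = 1260.
If the two I's are adjacent, glue them into one block, leaving 6 items to arrange: (6)!/(2!) = 360 ways.
Hence 1260 − 360 = 900.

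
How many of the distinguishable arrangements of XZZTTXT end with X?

Fix X in the last position and arrange the remaining 6 letters.
Those 6 letters have T appearing 3 times and Z appearing twice, giving (6)!/(3!·2!) = 60.

60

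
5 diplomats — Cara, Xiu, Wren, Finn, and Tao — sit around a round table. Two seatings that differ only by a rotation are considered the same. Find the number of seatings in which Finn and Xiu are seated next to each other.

12

Glue Finn and Xiu into a block (2 internal orders). Seating 4 units around a circle gives (3)! arrangements.
So 2 × (3)! = 2 × 6 = 12.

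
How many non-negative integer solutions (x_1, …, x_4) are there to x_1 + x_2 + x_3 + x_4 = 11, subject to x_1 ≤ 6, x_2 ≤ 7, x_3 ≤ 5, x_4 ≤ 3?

138

Without the upper bounds there are C(14,3) = 364 ways to split 11 among 4 variables.
Subtract solutions that violate a single cap (substitute x_i' = x_i − (cap_i+1)): x_1 ≥ 7 gives C(7,3) = 35; x_2 ≥ 8 gives C(6,3) = 20; x_3 ≥ 6 gives C(8,3) = 56; x_4 ≥ 4 gives C(10,3) = 120. Together 231.
Add back pairs where two caps are both exceeded: 0 + 0 + 1 + 0 + 0 + 4 = 5.
By inclusion–exclusion the count is 364 − 231 + 5 = 138.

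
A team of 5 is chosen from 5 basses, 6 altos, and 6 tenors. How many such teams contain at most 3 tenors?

6017

Split by how many tenors are chosen (0 through 3).
Sum: C(6,0)·C(11,5) + C(6,1)·C(11,4) + C(6,2)·C(11,3) + C(6,3)·C(11,2) = 462 + 1980 + 2475 + 1100 = 6017.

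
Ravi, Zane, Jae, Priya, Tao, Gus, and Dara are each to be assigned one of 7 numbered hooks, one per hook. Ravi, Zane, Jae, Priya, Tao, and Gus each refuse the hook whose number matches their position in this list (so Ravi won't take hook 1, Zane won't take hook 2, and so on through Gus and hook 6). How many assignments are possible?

2119

Let Aᵢ (for 1 ≤ i ≤ 6) be the placements that put person i in their forbidden hook. Any j of these fix j positions, leaving (7−j)! ways to fill the rest, and there are C(6,j) ways to pick which j.
By inclusion–exclusion, the number of valid placements is Σ_{j=0}^{6} (−1)^j C(6,j)·(7−j)!.
Computing: 5040 − 4320 + 1800 − 480 + 90 − 12 + 1 = 2119.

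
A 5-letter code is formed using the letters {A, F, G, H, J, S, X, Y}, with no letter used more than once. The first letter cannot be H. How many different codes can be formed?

5880

The first letter has 8−1 = 7 choices (anything except H).
The remaining 4 letters are filled from the other 7 symbols without repetition: 7 × 6 × 5 × 4 = 840.
Total: 7 × 840 = 5880.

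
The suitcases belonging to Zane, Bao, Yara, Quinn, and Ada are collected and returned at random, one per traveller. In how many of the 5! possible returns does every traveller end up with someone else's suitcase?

Let Aᵢ be the assignments in which traveller i gets their own suitcase. We want the size of the complement of A₁∪…∪A_5.
By inclusion–exclusion this is Σ_{j=0}^{5} (−1)^j C(5,j)·(5−j)!.
Computing: 120 − 120 + 60 − 20 + 5 − 1 = 44.

44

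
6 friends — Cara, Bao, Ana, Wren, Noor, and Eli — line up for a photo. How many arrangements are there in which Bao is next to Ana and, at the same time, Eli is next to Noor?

Treat {Bao,Ana} as one block (2 orders) and {Eli,Noor} as another (2 orders).
That leaves 4 units to arrange: 2 × 2 × 4! = 4 × 24 = 96.

96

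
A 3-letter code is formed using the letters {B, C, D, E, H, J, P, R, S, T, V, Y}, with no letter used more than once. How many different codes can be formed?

This is a permutation of 3 out of 12: P(12,3) = 12!/9!.
12 × 11 × 10 = 1320.

1320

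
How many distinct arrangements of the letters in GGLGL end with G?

6

With the last slot taken by G, it remains to arrange the other 4 letters (GLGL).
Those 4 letters have G appearing twice and L appearing twice, giving (4)!/(2!·2!) = 6.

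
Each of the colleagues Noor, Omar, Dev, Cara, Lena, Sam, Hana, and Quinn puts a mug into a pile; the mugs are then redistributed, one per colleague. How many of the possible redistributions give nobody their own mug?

14833

Let Aᵢ be the assignments in which colleague i gets their own mug. We want the size of the complement of A₁∪…∪A_8.
By inclusion–exclusion this is Σ_{j=0}^{8} (−1)^j C(8,j)·(8−j)!.
Computing: 40320 − 40320 + 20160 − 6720 + 1680 − 336 + 56 − 8 + 1 = 14833.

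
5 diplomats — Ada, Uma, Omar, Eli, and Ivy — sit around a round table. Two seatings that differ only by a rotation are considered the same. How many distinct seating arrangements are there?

24

Seat Ada anywhere (absorbing the rotational symmetry), then permute the other 4: (4)! = 24.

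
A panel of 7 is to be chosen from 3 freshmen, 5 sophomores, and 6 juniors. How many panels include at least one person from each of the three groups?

Unrestricted: C(14,7) = 3432 ways to pick any 7 of the 14.
Subtract selections that omit an entire group: no freshmen → C(11,7) = 330; no sophomores → C(9,7) = 36; no juniors → C(8,7) = 8.
Add back selections omitting two groups (i.e. drawn from a single group): C(3,7) + C(5,7) + C(6,7) = 0.
By inclusion–exclusion: 3432 − 374 + 0 = 3058.

3058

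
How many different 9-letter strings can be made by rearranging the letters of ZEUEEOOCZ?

15120

Letter multiplicities in ZEUEEOOCZ: C×1, E×3, O×2, U×1, Z×2.
So there are 9! / (3!·2!·2!) = 15120 distinguishable arrangements.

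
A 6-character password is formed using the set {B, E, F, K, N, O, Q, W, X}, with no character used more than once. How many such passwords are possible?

Choose and order 6 of the 9 symbols: the first character has 9 options, the next 8, and so on down to 4.
9 × 8 × 7 × 6 × 5 × 4 = 60480.

60480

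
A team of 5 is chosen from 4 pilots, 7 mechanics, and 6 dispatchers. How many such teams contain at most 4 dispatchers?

6182

Split by how many dispatchers are chosen (0 through 4).
Sum: C(6,0)·C(11,5) + C(6,1)·C(11,4) + C(6,2)·C(11,3) + C(6,3)·C(11,2) + C(6,4)·C(11,1) = 462 + 1980 + 2475 + 1100 + 165 = 6182.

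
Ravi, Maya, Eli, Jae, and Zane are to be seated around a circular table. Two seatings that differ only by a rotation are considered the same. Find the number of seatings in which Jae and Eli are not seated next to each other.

Without the restriction there are (4)! = 24 seatings.
Those with Jae next to Eli: fuse the pair into one unit and seat 4 units around a circle — 2·(3)! = 12.
Subtracting, 24 − 12 = 12.

12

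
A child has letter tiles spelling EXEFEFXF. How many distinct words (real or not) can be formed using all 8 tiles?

EXEFEFXF has 8 letters with E appearing 3 times, F appearing 3 times, and X appearing twice.
So there are 8! / (3!·3!·2!) = 560 distinguishable arrangements.

560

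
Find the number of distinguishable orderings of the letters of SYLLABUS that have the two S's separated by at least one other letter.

7560

Total arrangements of SYLLABUS: 8!/(2!·2!) = 10080.
Arrangements with the S's together: treat SS as one letter, giving (7)!/(2!) = 2520.
Hence 10080 − 2520 = 7560.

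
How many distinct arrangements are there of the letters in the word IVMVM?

IVMVM has 5 letters with M appearing twice and V appearing twice.
So there are 5! / (2!·2!) = 30 distinguishable arrangements.

30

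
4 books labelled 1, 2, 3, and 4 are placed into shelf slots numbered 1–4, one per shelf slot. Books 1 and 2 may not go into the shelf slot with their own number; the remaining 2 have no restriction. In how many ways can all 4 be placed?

Let Aᵢ (for i ∈ {1, 2}) be the placements that put book i in its forbidden shelf slot. Any j of these fix j positions, leaving (4−j)! ways to fill the rest, and there are C(2,j) ways to pick which j.
By inclusion–exclusion, the number of valid placements is Σ_{j=0}^{2} (−1)^j C(2,j)·(4−j)!.
Computing: 24 − 12 + 2 = 14.

14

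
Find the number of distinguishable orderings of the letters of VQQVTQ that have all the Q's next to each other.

12

Treat the 3 copies of Q as a single block. The multiset to arrange is then {QQQ, T, V, V}, 4 items in all.
That gives (4)!/(2!) = 12 arrangements.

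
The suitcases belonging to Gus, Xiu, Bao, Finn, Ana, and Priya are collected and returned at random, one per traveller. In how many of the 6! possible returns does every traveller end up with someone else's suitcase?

265

This is the derangement count D_6: permutations of 6 items with no fixed point.
By inclusion–exclusion this is Σ_{j=0}^{6} (−1)^j C(6,j)·(6−j)!.
Computing: 720 − 720 + 360 − 120 + 30 − 6 + 1 = 265.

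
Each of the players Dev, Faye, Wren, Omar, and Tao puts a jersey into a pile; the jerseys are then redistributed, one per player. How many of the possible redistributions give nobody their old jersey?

44

Count assignments avoiding every fixed point. For any j of the 5 players fixed to their old jersey, the other 5−j can be arranged in (5−j)! ways.
By inclusion–exclusion this is Σ_{j=0}^{5} (−1)^j C(5,j)·(5−j)!.
Computing: 120 − 120 + 60 − 20 + 5 − 1 = 44.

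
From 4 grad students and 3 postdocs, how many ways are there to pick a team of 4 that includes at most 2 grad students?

22

Split by how many grad students are chosen (0 through 2).
Sum: C(4,0)·C(3,4) + C(4,1)·C(3,3) + C(4,2)·C(3,2) = 0 + 4 + 18 = 22.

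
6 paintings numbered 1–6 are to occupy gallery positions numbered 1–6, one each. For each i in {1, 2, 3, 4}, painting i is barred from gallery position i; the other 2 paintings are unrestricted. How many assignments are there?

362

Let Aᵢ (for 1 ≤ i ≤ 4) be the placements that put painting i in its forbidden gallery position. Any j of these fix j positions, leaving (6−j)! ways to fill the rest, and there are C(4,j) ways to pick which j.
By inclusion–exclusion, the number of valid placements is Σ_{j=0}^{4} (−1)^j C(4,j)·(6−j)!.
Computing: 720 − 480 + 144 − 24 + 2 = 362.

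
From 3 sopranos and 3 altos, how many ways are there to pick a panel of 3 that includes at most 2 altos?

19

Split by how many altos are chosen (0 through 2).
Sum: C(3,0)·C(3,3) + C(3,1)·C(3,2) + C(3,2)·C(3,1) = 1 + 9 + 9 = 19.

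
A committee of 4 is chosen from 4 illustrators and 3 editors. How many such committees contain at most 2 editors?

Split by how many editors are chosen (0 through 2).
Sum: C(3,0)·C(4,4) + C(3,1)·C(4,3) + C(3,2)·C(4,2) = 1 + 12 + 18 = 31.

31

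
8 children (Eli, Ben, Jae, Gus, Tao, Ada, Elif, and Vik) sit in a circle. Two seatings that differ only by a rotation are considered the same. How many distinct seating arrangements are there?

Fix one person's seat to break rotational symmetry; the remaining 7 people can be arranged in (7)! = 5040 ways.

5040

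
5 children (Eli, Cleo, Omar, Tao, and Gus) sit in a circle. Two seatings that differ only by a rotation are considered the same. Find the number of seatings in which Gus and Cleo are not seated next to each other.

12

Without the restriction there are (4)! = 24 seatings.
Those with Gus next to Cleo: fuse the pair into one unit and seat 4 units around a circle — 2·(3)! = 12.
Subtracting, 24 − 12 = 12.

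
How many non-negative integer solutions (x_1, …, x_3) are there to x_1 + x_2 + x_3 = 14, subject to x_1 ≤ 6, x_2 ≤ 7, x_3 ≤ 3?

Ignoring the caps, the number of non-negative solutions to x_1+…+x_3 = 14 is C(16,2) = 120.
Subtract solutions that violate a single cap (substitute x_i' = x_i − (cap_i+1)): x_1 ≥ 7 gives C(9,2) = 36; x_2 ≥ 8 gives C(8,2) = 28; x_3 ≥ 4 gives C(12,2) = 66. Together 130.
Add back pairs where two caps are both exceeded: 0 + 10 + 6 = 16.
By inclusion–exclusion the count is 120 − 130 + 16 = 6.

6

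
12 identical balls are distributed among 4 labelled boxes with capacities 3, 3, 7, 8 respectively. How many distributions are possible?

Without the upper bounds there are C(15,3) = 455 ways to split 12 among 4 boxes.
Subtract solutions that violate a single cap (substitute x_i' = x_i − (cap_i+1)): x_1 ≥ 4 gives C(11,3) = 165; x_2 ≥ 4 gives C(11,3) = 165; x_3 ≥ 8 gives C(7,3) = 35; x_4 ≥ 9 gives C(6,3) = 20. Together 385.
Add back pairs where two caps are both exceeded: 35 + 1 + 0 + 1 + 0 + 0 = 37.
By inclusion–exclusion the count is 455 − 385 + 37 = 107.

107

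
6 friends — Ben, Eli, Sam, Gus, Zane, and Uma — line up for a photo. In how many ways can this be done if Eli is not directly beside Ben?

480

Of the 6! = 720 arrangements, those with Eli and Ben adjacent number 2 × 5! = 240 (treat the pair as a block with 2 internal orders).
So 720 − 240 = 480 arrangements keep them apart.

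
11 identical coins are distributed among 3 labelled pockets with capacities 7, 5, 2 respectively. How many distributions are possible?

Ignoring the caps, the number of non-negative solutions to x_1+…+x_3 = 11 is C(13,2) = 78.
Subtract solutions that violate a single cap (substitute x_i' = x_i − (cap_i+1)): x_1 ≥ 8 gives C(5,2) = 10; x_2 ≥ 6 gives C(7,2) = 21; x_3 ≥ 3 gives C(10,2) = 45. Together 76.
Add back pairs where two caps are both exceeded: 0 + 1 + 6 = 7.
By inclusion–exclusion the count is 78 − 76 + 7 = 9.

9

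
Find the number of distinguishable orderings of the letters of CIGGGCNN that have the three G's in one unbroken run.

180

Treat the 3 copies of G as a single block. The multiset to arrange is then {GGG, C, C, I, N, N}, 6 items in all.
That gives (6)!/(2!·2!) = 180 arrangements.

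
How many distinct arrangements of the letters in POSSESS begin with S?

120

With the first slot taken by S, it remains to arrange the other 6 letters (POSESS).
Those 6 letters have S appearing 3 times, giving (6)!/(3!) = 120.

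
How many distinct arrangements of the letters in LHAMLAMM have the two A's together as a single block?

420

Treat the 2 copies of A as a single block. The multiset to arrange is then {AA, H, L, L, M, M, M}, 7 items in all.
That gives (7)!/(3!·2!) = 420 arrangements.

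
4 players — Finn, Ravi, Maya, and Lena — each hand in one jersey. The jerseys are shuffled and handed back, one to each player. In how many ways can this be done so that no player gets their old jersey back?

Let Aᵢ be the assignments in which player i gets their old jersey. We want the size of the complement of A₁∪…∪A_4.
By inclusion–exclusion this is Σ_{j=0}^{4} (−1)^j C(4,j)·(4−j)!.
Computing: 24 − 24 + 12 − 4 + 1 = 9.

9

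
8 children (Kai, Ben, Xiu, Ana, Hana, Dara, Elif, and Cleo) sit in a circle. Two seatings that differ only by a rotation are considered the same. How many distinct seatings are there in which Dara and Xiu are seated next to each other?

1440

Treat {Dara, Xiu} as one unit (2 internal orders) and seat the resulting 7 units around the table: (6)! circular arrangements.
So 2 × (6)! = 2 × 720 = 1440.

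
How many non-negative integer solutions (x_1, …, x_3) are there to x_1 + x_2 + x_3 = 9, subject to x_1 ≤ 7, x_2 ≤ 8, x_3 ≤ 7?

By stars and bars, unrestricted non-negative solutions to x_1+…+x_3 = 9 number C(9+2,2) = 55.
Subtract solutions that violate a single cap (substitute x_i' = x_i − (cap_i+1)): x_1 ≥ 8 gives C(3,2) = 3; x_2 ≥ 9 gives C(2,2) = 1; x_3 ≥ 8 gives C(3,2) = 3. Together 7.
No two caps can be exceeded simultaneously, so the pair terms are all 0.
By inclusion–exclusion the count is 55 − 7 + 0 = 48.

48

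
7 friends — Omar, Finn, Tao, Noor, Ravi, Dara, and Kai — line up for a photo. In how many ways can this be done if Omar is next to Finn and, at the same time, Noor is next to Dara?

Treat {Omar,Finn} as one block (2 orders) and {Noor,Dara} as another (2 orders).
That leaves 5 units to arrange: 2 × 2 × 5! = 4 × 120 = 480.

480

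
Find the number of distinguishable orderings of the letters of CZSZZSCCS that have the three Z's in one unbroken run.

Treat the 3 copies of Z as a single block. The multiset to arrange is then {ZZZ, C, C, C, S, S, S}, 7 items in all.
That gives (7)!/(3!·3!) = 140 arrangements.

140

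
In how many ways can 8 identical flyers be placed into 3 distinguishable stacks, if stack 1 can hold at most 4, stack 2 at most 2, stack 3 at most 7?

14

Ignoring the caps, the number of non-negative solutions to x_1+…+x_3 = 8 is C(10,2) = 45.
Subtract solutions that violate a single cap (substitute x_i' = x_i − (cap_i+1)): x_1 ≥ 5 gives C(5,2) = 10; x_2 ≥ 3 gives C(7,2) = 21; x_3 ≥ 8 gives C(2,2) = 1. Together 32.
Add back pairs where two caps are both exceeded: 1 + 0 + 0 = 1.
By inclusion–exclusion the count is 45 − 32 + 1 = 14.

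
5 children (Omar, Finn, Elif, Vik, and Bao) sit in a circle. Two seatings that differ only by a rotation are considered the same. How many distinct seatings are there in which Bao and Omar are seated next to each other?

Glue Bao and Omar into a block (2 internal orders). Seating 4 units around a circle gives (3)! arrangements.
So 2 × (3)! = 2 × 6 = 12.

12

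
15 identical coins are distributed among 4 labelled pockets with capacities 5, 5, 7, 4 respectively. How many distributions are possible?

78

By stars and bars, unrestricted non-negative solutions to x_1+…+x_4 = 15 number C(15+3,3) = 816.
Subtract solutions that violate a single cap (substitute x_i' = x_i − (cap_i+1)): x_1 ≥ 6 gives C(12,3) = 220; x_2 ≥ 6 gives C(12,3) = 220; x_3 ≥ 8 gives C(10,3) = 120; x_4 ≥ 5 gives C(13,3) = 286. Together 846.
Add back pairs where two caps are both exceeded: 20 + 4 + 35 + 4 + 35 + 10 = 108.
By inclusion–exclusion the count is 816 − 846 + 108 = 78.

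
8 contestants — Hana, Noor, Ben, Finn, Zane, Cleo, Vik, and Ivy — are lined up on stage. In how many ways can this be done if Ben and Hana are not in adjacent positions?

Of the 8! = 40320 arrangements, those with Ben and Hana adjacent number 2 × 7! = 10080 (treat the pair as a block with 2 internal orders).
So 40320 − 10080 = 30240 arrangements keep them apart.

30240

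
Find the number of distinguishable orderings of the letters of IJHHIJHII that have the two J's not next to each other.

980

There are 9!/(4!·3!·2!) = 1260 arrangements of IJHHIJHII in total.
If the two J's are adjacent, glue them into one block, leaving 8 items to arrange: (8)!/(4!·3!) = 280 ways.
Hence 1260 − 280 = 980.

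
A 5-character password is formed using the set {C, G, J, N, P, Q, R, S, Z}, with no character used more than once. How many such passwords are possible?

15120

Choose and order 5 of the 9 symbols: the first character has 9 options, the next 8, and so on down to 5.
9 × 8 × 7 × 6 × 5 = 15120.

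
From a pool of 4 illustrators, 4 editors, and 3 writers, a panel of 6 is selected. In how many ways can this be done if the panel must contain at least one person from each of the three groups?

420

Total 6-person selections from all 11: C(11,6) = 462.
Subtract selections that omit an entire group: no illustrators → C(7,6) = 7; no editors → C(7,6) = 7; no writers → C(8,6) = 28.
Add back selections omitting two groups (i.e. drawn from a single group): C(4,6) + C(4,6) + C(3,6) = 0.
By inclusion–exclusion: 462 − 42 + 0 = 420.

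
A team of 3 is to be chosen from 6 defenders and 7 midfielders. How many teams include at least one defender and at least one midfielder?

Total 3-person selections from all 13: C(13,3) = 286.
Subtract selections that omit an entire group: no defenders → C(7,3) = 35; no midfielders → C(6,3) = 20.
Both groups omitted at once is impossible, so 286 − 55 = 231.

231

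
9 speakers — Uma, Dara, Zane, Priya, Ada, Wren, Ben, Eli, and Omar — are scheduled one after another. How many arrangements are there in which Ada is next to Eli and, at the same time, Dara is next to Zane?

20160

Treat {Ada,Eli} as one block (2 orders) and {Dara,Zane} as another (2 orders).
That leaves 7 units to arrange: 2 × 2 × 7! = 4 × 5040 = 20160.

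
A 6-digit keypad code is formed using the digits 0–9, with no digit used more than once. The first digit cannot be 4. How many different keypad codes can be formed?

The first digit has 10−1 = 9 choices (anything except 4).
The remaining 5 digits are filled from the other 9 symbols without repetition: 9 × 8 × 7 × 6 × 5 = 15120.
Total: 9 × 15120 = 136080.

136080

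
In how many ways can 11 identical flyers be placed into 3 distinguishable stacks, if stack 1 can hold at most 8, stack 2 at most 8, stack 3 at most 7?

By stars and bars, unrestricted non-negative solutions to x_1+…+x_3 = 11 number C(11+2,2) = 78.
Subtract solutions that violate a single cap (substitute x_i' = x_i − (cap_i+1)): x_1 ≥ 9 gives C(4,2) = 6; x_2 ≥ 9 gives C(4,2) = 6; x_3 ≥ 8 gives C(5,2) = 10. Together 22.
No two caps can be exceeded simultaneously, so the pair terms are all 0.
By inclusion–exclusion the count is 78 − 22 + 0 = 56.

56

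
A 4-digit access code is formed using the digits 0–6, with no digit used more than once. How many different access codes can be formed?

840

Choose and order 4 of the 7 symbols: the first digit has 7 options, the next 6, then 5, 4.
That product is 7 × 6 × 5 × 4 = 840.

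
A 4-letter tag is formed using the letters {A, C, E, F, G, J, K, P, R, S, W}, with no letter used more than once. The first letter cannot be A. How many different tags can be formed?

The first letter has 11−1 = 10 choices (anything except A).
The remaining 3 letters are filled from the other 10 symbols without repetition: 10 × 9 × 8 = 720.
Total: 10 × 720 = 7200.

7200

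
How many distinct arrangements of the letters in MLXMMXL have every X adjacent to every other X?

Treat the 2 copies of X as a single block. The multiset to arrange is then {XX, L, L, M, M, M}, 6 items in all.
That gives (6)!/(3!·2!) = 60 arrangements.

60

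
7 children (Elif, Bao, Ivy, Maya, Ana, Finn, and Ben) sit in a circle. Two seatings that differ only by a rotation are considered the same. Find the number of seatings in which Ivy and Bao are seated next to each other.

240

Glue Ivy and Bao into a block (2 internal orders). Seating 6 units around a circle gives (5)! arrangements.
So 2 × (5)! = 2 × 120 = 240.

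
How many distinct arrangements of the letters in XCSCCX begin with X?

20

Fix X in the first position and arrange the remaining 5 letters.
Those 5 letters have C appearing 3 times, giving (5)!/(3!) = 20.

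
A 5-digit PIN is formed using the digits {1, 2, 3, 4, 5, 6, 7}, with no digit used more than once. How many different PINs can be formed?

With no repetition, fill the 5 digits in order: 7 choices, then 6, down to 3.
7 × 6 × 5 × 4 × 3 = 2520.

2520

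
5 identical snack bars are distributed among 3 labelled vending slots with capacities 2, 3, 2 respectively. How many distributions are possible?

By stars and bars, unrestricted non-negative solutions to x_1+…+x_3 = 5 number C(5+2,2) = 21.
Subtract solutions that violate a single cap (substitute x_i' = x_i − (cap_i+1)): x_1 ≥ 3 gives C(4,2) = 6; x_2 ≥ 4 gives C(3,2) = 3; x_3 ≥ 3 gives C(4,2) = 6. Together 15.
No two caps can be exceeded simultaneously, so the pair terms are all 0.
By inclusion–exclusion the count is 21 − 15 + 0 = 6.

6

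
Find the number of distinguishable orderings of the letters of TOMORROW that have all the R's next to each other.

Treat the 2 copies of R as a single block. The multiset to arrange is then {RR, M, O, O, O, T, W}, 7 items in all.
That gives (7)!/(3!) = 840 arrangements.

840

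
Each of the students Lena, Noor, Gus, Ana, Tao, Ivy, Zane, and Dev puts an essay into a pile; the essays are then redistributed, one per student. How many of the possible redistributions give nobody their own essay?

14833

Let Aᵢ be the assignments in which student i gets their own essay. We want the size of the complement of A₁∪…∪A_8.
By inclusion–exclusion this is Σ_{j=0}^{8} (−1)^j C(8,j)·(8−j)!.
Computing: 40320 − 40320 + 20160 − 6720 + 1680 − 336 + 56 − 8 + 1 = 14833.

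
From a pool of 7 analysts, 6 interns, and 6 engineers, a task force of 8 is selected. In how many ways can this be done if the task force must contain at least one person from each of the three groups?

Unrestricted: C(19,8) = 75582 ways to pick any 8 of the 19.
Subtract selections that omit an entire group: no analysts → C(12,8) = 495; no interns → C(13,8) = 1287; no engineers → C(13,8) = 1287.
Add back selections omitting two groups (i.e. drawn from a single group): C(7,8) + C(6,8) + C(6,8) = 0.
By inclusion–exclusion: 75582 − 3069 + 0 = 72513.

72513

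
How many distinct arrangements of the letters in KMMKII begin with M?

30

With the first slot taken by M, it remains to arrange the other 5 letters (KMKII).
Those 5 letters have I appearing twice and K appearing twice, giving (5)!/(2!·2!) = 30.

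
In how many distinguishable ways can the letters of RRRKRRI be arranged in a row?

Letter multiplicities in RRRKRRI: I×1, K×1, R×5.
Dividing 7! = 5040 by 5! = 120 for the repeated letters gives 42.

42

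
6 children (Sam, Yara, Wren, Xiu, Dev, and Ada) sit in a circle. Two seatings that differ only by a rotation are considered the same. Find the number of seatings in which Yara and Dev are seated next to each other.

Glue Yara and Dev into a block (2 internal orders). Seating 5 units around a circle gives (4)! arrangements.
So 2 × (4)! = 2 × 24 = 48.

48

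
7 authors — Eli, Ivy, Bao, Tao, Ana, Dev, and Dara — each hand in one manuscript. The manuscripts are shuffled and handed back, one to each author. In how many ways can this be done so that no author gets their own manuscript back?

This is the derangement count D_7: permutations of 7 items with no fixed point.
By inclusion–exclusion this is Σ_{j=0}^{7} (−1)^j C(7,j)·(7−j)!.
Computing: 5040 − 5040 + 2520 − 840 + 210 − 42 + 7 − 1 = 1854.

1854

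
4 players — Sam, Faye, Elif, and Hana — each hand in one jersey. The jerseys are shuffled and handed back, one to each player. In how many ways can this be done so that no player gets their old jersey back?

9

Count assignments avoiding every fixed point. For any j of the 4 players fixed to their old jersey, the other 4−j can be arranged in (4−j)! ways.
By inclusion–exclusion this is Σ_{j=0}^{4} (−1)^j C(4,j)·(4−j)!.
Computing: 24 − 24 + 12 − 4 + 1 = 9.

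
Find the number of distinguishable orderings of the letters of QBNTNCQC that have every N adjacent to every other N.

1260

Treat the 2 copies of N as a single block. The multiset to arrange is then {NN, B, C, C, Q, Q, T}, 7 items in all.
That gives (7)!/(2!·2!) = 1260 arrangements.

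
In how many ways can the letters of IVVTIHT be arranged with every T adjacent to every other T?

Treat the 2 copies of T as a single block. The multiset to arrange is then {TT, H, I, I, V, V}, 6 items in all.
That gives (6)!/(2!·2!) = 180 arrangements.

180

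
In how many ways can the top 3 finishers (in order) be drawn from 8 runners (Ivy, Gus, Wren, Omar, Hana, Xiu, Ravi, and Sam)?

336

There are 8 choices for 1st place, 7 for 2nd, and 6 for 3rd.
That gives 8 × 7 × 6 = 336.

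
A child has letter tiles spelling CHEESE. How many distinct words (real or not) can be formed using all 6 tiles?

CHEESE has 6 letters with E appearing 3 times.
So there are 6! / (3!) = 120 distinguishable arrangements.

120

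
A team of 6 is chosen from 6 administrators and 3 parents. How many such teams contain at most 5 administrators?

Split by how many administrators are chosen (0 through 5).
Sum: C(6,0)·C(3,6) + C(6,1)·C(3,5) + C(6,2)·C(3,4) + C(6,3)·C(3,3) + C(6,4)·C(3,2) + C(6,5)·C(3,1) = 0 + 0 + 0 + 20 + 45 + 18 = 83.

83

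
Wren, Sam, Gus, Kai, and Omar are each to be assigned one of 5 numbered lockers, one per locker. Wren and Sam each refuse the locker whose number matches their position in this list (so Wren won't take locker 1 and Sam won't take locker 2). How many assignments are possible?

78

Let Aᵢ (for i ∈ {1, 2}) be the placements that put person i in their forbidden locker. Any j of these fix j positions, leaving (5−j)! ways to fill the rest, and there are C(2,j) ways to pick which j.
By inclusion–exclusion, the number of valid placements is Σ_{j=0}^{2} (−1)^j C(2,j)·(5−j)!.
Computing: 120 − 48 + 6 = 78.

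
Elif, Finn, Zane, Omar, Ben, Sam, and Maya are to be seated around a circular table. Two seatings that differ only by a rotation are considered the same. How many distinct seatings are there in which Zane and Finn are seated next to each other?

Treat {Zane, Finn} as one unit (2 internal orders) and seat the resulting 6 units around the table: (5)! circular arrangements.
So 2 × (5)! = 2 × 120 = 240.

240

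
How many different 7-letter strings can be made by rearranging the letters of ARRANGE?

ARRANGE has 7 letters with A appearing twice and R appearing twice.
So there are 7! / (2!·2!) = 1260 distinguishable arrangements.

1260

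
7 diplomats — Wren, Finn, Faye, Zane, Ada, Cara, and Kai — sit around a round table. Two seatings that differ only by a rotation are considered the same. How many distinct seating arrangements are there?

Fix one person's seat to break rotational symmetry; the remaining 6 people can be arranged in (6)! = 720 ways.

720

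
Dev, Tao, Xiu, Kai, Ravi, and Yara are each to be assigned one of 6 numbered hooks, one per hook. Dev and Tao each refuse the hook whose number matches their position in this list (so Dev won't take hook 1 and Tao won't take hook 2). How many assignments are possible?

Let Aᵢ (for i ∈ {1, 2}) be the placements that put person i in their forbidden hook. Any j of these fix j positions, leaving (6−j)! ways to fill the rest, and there are C(2,j) ways to pick which j.
By inclusion–exclusion, the number of valid placements is Σ_{j=0}^{2} (−1)^j C(2,j)·(6−j)!.
Computing: 720 − 240 + 24 = 504.

504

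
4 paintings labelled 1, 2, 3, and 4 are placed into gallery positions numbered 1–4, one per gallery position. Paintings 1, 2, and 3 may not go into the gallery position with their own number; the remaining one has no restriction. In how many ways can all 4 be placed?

11

Let Aᵢ (for i ∈ {1, 2, 3}) be the placements that put painting i in its forbidden gallery position. Any j of these fix j positions, leaving (4−j)! ways to fill the rest, and there are C(3,j) ways to pick which j.
By inclusion–exclusion, the number of valid placements is Σ_{j=0}^{3} (−1)^j C(3,j)·(4−j)!.
Computing: 24 − 18 + 6 − 1 = 11.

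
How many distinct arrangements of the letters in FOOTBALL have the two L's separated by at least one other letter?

There are 8!/(2!·2!) = 10080 arrangements of FOOTBALL in total.
Arrangements with the L's together: treat LL as one letter, giving (7)!/(2!) = 2520.
Subtracting, 10080 − 2520 = 7560 arrangements keep the L's apart.

7560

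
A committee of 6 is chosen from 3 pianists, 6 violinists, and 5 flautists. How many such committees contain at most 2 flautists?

Split by how many flautists are chosen (0 through 2).
Sum: C(5,0)·C(9,6) + C(5,1)·C(9,5) + C(5,2)·C(9,4) = 84 + 630 + 1260 = 1974.

1974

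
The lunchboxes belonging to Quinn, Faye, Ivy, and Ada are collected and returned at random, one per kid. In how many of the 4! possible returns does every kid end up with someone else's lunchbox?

Count assignments avoiding every fixed point. For any j of the 4 kids fixed to their own lunchbox, the other 4−j can be arranged in (4−j)! ways.
By inclusion–exclusion this is Σ_{j=0}^{4} (−1)^j C(4,j)·(4−j)!.
Computing: 24 − 24 + 12 − 4 + 1 = 9.

9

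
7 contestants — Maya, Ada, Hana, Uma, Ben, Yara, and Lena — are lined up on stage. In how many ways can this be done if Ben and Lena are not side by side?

3600

There are 7! = 5040 arrangements in all. If Ben and Lena are adjacent, merging them into one block gives 2·(6)! = 1440 arrangements.
Complementary counting: 5040 − 1440 = 3600.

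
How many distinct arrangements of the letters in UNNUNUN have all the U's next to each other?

Treat the 3 copies of U as a single block. The multiset to arrange is then {UUU, N, N, N, N}, 5 items in all.
That gives (5)!/(4!) = 5 arrangements.

5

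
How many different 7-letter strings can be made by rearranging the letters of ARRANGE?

The 7 letters of ARRANGE have repeats: A appearing twice and R appearing twice.
Dividing 7! = 5040 by 2!·2! = 4 for the repeated letters gives 1260.

1260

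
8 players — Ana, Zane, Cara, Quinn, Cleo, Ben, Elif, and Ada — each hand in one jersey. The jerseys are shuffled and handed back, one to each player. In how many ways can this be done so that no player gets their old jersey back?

14833

Count assignments avoiding every fixed point. For any j of the 8 players fixed to their old jersey, the other 8−j can be arranged in (8−j)! ways.
By inclusion–exclusion this is Σ_{j=0}^{8} (−1)^j C(8,j)·(8−j)!.
Computing: 40320 − 40320 + 20160 − 6720 + 1680 − 336 + 56 − 8 + 1 = 14833.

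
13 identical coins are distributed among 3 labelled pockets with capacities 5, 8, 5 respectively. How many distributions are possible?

Without the upper bounds there are C(15,2) = 105 ways to split 13 among 3 pockets.
Subtract solutions that violate a single cap (substitute x_i' = x_i − (cap_i+1)): x_1 ≥ 6 gives C(9,2) = 36; x_2 ≥ 9 gives C(6,2) = 15; x_3 ≥ 6 gives C(9,2) = 36. Together 87.
Add back pairs where two caps are both exceeded: 0 + 3 + 0 = 3.
By inclusion–exclusion the count is 105 − 87 + 3 = 21.

21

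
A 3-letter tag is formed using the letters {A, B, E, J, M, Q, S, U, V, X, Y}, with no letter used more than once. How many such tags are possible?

Choose and order 3 of the 11 symbols: the first letter has 11 options, the next 10, then 9.
That product is 11 × 10 × 9 = 990.

990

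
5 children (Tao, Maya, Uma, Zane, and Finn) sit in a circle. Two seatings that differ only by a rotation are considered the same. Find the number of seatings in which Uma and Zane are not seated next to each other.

12

All circular seatings of 5 people number (4)! = 24.
Seatings with Uma beside Zane: treat them as a block with 2 internal orders, giving 2 × (3)! = 12.
Subtracting, 24 − 12 = 12.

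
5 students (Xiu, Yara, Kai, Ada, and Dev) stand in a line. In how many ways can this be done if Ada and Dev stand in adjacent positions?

Glue Ada and Dev into one block (2 internal orders), leaving 4 units to arrange in a row.
That gives 2 × 4! = 2 × 24 = 48.

48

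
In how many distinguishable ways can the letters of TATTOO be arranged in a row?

TATTOO has 6 letters with O appearing twice and T appearing 3 times.
The number of distinct arrangements is 6!/(3!·2!) = 720/12 = 60.

60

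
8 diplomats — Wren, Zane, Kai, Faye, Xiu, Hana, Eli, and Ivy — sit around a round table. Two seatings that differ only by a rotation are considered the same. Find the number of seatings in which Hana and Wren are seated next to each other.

Treat {Hana, Wren} as one unit (2 internal orders) and seat the resulting 7 units around the table: (6)! circular arrangements.
So 2 × (6)! = 2 × 720 = 1440.

1440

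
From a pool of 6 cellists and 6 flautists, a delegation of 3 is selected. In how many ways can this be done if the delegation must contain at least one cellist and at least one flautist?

180

Total 3-person selections from all 12: C(12,3) = 220.
Subtract selections that omit an entire group: no cellists → C(6,3) = 20; no flautists → C(6,3) = 20.
Both groups omitted at once is impossible, so 220 − 40 = 180.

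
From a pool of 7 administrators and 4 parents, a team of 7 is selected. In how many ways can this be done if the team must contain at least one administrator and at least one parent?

With no constraint there are C(11,7) = 330 possible selections.
Subtract selections that omit an entire group: no administrators → C(4,7) = 0; no parents → C(7,7) = 1.
Both groups omitted at once is impossible, so 330 − 1 = 329.

329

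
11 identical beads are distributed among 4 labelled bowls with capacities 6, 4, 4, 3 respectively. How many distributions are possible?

66

Ignoring the caps, the number of non-negative solutions to x_1+…+x_4 = 11 is C(14,3) = 364.
Subtract solutions that violate a single cap (substitute x_i' = x_i − (cap_i+1)): x_1 ≥ 7 gives C(7,3) = 35; x_2 ≥ 5 gives C(9,3) = 84; x_3 ≥ 5 gives C(9,3) = 84; x_4 ≥ 4 gives C(10,3) = 120. Together 323.
Add back pairs where two caps are both exceeded: 0 + 0 + 1 + 4 + 10 + 10 = 25.
By inclusion–exclusion the count is 364 − 323 + 25 = 66.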